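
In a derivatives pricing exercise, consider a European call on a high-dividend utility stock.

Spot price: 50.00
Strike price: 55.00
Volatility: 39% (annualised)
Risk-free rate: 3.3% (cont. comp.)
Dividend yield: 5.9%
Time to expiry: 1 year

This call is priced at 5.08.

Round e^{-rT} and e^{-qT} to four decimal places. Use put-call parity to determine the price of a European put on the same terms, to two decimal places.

e^(−qT) = e^(−0.059·1) = 0.9427;  e^(−rT) = e^(−0.033·1) = 0.9675
Put-call parity: C − P = S·e^(−qT) − K·e^(−rT) = 50·0.9427 − 55·0.9675 = 47.1350 − 53.2125 = -6.0775
P = C − (C − P) = 5.08 − (-6.0775) = 11.1575

11.16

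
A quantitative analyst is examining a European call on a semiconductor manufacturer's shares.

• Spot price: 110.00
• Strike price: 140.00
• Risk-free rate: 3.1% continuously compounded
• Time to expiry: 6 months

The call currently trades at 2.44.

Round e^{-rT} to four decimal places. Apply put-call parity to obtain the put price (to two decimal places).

exp(−rT) = exp(−0.031·0.5) = 0.9846
Put-call parity: C − P = S − K·e^(−rT) = 110 − 140·0.9846 = 110 − 137.8440 = -27.8440
P = C − (C − P) = 2.44 − (-27.8440) = 30.2840

30.28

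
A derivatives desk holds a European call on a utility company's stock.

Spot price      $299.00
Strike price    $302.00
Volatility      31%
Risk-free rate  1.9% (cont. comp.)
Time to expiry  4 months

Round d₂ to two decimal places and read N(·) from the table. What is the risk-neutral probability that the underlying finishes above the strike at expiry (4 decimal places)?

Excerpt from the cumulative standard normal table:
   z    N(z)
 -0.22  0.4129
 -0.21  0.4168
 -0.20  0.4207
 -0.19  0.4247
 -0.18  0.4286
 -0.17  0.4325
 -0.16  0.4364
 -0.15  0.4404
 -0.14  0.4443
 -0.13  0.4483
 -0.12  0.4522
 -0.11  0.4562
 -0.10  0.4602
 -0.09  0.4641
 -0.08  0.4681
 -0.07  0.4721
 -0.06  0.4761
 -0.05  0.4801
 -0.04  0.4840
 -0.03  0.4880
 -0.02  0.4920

T = 0.3333;  σ√T = 0.1790
d₁ = [ln(299/302) + (0.019 + 0.31²/2)·0.3333] / 0.1790 = [-0.0100 + 0.0223] / 0.1790 = 0.0691 which rounds to 0.07
d₂ = d₁ − σ√T = 0.0691 − 0.1790 = -0.1099 which rounds to -0.11
Pr(exercise) under Q = N(d₂) = 0.4562

0.4562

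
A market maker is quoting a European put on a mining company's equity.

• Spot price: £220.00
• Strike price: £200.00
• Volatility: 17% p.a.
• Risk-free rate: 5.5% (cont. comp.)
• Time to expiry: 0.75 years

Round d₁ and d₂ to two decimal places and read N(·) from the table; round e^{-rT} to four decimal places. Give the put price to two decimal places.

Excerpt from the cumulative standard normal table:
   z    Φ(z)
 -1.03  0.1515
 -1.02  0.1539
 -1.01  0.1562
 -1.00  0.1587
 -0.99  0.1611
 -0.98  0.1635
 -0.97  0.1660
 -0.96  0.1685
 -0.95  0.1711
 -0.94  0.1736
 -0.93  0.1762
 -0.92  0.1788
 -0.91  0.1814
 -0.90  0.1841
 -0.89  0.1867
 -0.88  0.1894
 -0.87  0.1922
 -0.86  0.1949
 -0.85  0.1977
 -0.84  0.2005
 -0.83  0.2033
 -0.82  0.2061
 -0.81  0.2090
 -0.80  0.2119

σ√T = 0.17 × 0.8660 = 0.1472
ln(S/K) + (r + σ²/2)T = ln(220/200) + (0.055 + 0.17²/2)·0.75 = 0.0953 + 0.0521 = 0.1474
d₁ = 0.1474 / 0.1472 = 1.0012 which rounds to 1.00
d₂ = d₁ − σ√T = 1.0012 − 0.1472 = 0.8540 which rounds to 0.85
e^(−rT) = e^(−0.055·0.75) = 0.9596
N(−d₂) = N(-0.85) = 0.1977;  N(−d₁) = N(-1.00) = 0.1587
P = 200·0.9596·0.1977 − 220·0.1587 = 37.9426 − 34.9140 = 3.0286

£3.03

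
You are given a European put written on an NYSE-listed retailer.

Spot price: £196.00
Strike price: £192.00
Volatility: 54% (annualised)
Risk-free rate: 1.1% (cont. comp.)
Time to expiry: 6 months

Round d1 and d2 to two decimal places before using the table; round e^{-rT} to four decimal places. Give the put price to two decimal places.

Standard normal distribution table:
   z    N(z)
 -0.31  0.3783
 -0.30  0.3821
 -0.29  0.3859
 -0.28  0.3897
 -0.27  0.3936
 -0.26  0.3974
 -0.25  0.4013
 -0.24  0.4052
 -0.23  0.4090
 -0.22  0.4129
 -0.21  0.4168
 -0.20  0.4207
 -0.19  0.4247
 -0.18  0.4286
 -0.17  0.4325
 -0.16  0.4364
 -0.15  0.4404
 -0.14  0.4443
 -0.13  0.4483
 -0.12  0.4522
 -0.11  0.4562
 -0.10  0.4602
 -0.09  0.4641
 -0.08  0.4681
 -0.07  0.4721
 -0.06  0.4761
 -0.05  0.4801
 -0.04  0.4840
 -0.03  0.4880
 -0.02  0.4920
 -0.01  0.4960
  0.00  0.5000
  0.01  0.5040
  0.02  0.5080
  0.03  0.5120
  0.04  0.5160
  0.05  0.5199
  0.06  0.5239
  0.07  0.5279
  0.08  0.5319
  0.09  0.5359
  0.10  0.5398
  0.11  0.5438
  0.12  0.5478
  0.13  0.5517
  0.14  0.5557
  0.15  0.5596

σ√T = 0.54 × 0.7071 = 0.3818
d₁ = [ln(196/192) + (0.011 + ½·0.54²)·0.5] / (σ√T) = (0.0206 + 0.0784) / 0.3818 = 0.2593 → 0.26
d₂ = 0.2593 − 0.3818 = -0.1225 → -0.12
e^(−rT) = e^(−0.011·0.5) = 0.9945
N(−d₂) = N(0.12) = 0.5478;  N(−d₁) = N(-0.26) = 0.3974
P = 192·0.9945·0.5478 − 196·0.3974 = 104.5991 − 77.8904 = 26.7087

£26.71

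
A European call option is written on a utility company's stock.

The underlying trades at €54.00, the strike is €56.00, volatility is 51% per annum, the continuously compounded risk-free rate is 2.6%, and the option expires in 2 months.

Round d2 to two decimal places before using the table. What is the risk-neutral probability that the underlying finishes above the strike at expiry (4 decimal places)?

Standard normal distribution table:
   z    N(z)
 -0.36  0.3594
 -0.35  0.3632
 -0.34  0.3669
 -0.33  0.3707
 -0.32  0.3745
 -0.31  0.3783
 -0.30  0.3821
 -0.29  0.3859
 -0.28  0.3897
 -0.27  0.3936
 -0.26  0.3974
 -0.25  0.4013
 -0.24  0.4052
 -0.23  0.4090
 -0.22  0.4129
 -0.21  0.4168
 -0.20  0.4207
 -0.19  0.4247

0.3974

σ√T = 0.51·√0.1667 = 0.2082
d₁ = [ln(54/56) + (0.026 + 0.51²/2)·0.1667] / 0.2082 = [-0.0364 + 0.0260] / 0.2082 = -0.0498 ≈ -0.05
d₂ = d₁ − σ√T = -0.0498 − 0.2082 = -0.2580 ≈ -0.26
Pr(exercise) under Q = N(d₂) = 0.3974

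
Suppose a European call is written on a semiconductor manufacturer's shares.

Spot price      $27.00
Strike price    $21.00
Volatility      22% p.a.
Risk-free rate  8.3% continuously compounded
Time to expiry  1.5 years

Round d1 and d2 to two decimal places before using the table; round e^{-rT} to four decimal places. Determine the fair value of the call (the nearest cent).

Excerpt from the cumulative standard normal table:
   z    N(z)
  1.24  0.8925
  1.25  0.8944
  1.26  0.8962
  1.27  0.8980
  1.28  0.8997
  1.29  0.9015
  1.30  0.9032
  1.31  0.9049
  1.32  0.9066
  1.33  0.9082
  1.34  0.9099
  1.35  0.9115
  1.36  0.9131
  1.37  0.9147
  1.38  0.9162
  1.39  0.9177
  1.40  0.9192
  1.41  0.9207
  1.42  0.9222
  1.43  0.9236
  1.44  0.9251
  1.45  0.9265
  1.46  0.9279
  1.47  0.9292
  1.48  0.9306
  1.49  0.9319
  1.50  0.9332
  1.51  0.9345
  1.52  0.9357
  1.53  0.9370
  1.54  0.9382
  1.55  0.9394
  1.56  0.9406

T = 1.5;  σ√T = 0.2694
d₁ = [ln(27/21) + (0.083 + ½·0.22²)·1.5] / (σ√T) = (0.2513 + 0.1608) / 0.2694 = 1.5295 which rounds to 1.53
d₂ = 1.5295 − 0.2694 = 1.2601 which rounds to 1.26
exp(−rT) = exp(−0.083·1.5) = 0.8829
N(d₁) = N(1.53) = 0.9370;  N(d₂) = N(1.26) = 0.8962
C = 27·0.9370 − 21·0.8829·0.8962 = 25.2990 − 16.6164 = 8.6826

$8.68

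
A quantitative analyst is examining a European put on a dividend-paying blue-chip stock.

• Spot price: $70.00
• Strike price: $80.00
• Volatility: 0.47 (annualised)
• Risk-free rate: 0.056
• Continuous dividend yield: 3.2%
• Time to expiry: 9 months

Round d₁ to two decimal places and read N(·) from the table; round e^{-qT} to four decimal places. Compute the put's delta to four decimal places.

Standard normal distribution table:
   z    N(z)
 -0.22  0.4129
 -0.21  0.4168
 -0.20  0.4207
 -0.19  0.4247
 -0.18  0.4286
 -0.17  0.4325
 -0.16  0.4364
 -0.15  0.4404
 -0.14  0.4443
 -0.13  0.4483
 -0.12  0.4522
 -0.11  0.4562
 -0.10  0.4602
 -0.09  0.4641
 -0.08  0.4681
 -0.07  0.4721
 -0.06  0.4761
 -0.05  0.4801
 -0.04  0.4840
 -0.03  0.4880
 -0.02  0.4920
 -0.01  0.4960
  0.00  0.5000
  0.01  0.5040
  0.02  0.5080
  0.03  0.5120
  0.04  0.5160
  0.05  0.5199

σ√T = 0.47 × 0.8660 = 0.4070
d₁ = [ln(70/80) + (0.056 − 0.032 + 0.47²/2)·0.75] / 0.4070 = [-0.1335 + 0.1008] / 0.4070 = -0.0803 which rounds to -0.08
N(d₁) = N(-0.08) = 0.4681
Δ_put = exp(−qT)·(N(d₁) − 1) = 0.9763·(0.4681 − 1) = -0.5193

-0.5193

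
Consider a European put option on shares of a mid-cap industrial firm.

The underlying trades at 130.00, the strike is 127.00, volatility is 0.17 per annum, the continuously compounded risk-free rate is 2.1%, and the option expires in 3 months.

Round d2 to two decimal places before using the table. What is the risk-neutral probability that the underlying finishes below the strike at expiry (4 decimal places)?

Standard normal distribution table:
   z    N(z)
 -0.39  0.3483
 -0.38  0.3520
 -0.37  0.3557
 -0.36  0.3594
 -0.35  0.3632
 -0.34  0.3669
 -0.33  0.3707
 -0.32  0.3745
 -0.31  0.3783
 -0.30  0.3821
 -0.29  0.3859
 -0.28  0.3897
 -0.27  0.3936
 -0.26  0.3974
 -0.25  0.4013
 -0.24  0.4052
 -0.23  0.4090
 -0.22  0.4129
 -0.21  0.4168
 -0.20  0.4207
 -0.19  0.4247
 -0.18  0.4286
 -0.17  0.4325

0.3859

T = 0.25;  σ√T = 0.0850
d₁ = [ln(130/127) + (0.021 + 0.17²/2)·0.25] / 0.0850 = [0.0233 + 0.0089] / 0.0850 = 0.3789 → 0.38
d₂ = d₁ − σ√T = 0.3789 − 0.0850 = 0.2939 → 0.29
Pr(exercise) under Q = N(−d₂) = N(-0.29) = 0.3859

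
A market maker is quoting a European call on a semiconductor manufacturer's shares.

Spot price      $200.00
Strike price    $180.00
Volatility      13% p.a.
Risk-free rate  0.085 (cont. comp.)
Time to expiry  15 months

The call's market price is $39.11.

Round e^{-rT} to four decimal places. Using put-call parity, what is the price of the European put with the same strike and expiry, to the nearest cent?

exp(−rT) = exp(−0.085·1.25) = 0.8992
Put-call parity: C − P = S − K·e^(−rT) = 200 − 180·0.8992 = 200 − 161.8560 = 38.1440
P = C − (C − P) = 39.11 − (38.1440) = 0.9660

$0.97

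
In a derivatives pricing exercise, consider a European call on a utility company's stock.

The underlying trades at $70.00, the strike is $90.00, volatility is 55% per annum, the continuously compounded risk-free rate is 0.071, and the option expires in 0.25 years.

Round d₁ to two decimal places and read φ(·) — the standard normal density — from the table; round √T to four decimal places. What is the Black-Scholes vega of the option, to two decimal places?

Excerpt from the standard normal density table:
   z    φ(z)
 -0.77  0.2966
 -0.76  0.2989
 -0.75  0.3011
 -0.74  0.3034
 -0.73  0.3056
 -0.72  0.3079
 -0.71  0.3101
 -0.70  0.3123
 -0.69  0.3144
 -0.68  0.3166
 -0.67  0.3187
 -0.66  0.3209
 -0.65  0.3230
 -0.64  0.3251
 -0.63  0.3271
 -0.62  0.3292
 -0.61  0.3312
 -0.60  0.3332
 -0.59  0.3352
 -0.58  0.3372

T = 0.25;  σ√T = 0.2750
d₁ = [ln(70/90) + (0.071 + 0.55²/2)·0.25] / 0.2750 = [-0.2513 + 0.0556] / 0.2750 = -0.7118 ⇒ -0.71
√T = √0.25 = 0.5000
φ(d₁) = φ(-0.71) = 0.3101
vega = S·φ(d₁)·√T = 70·0.3101·0.5000 = 10.8535

10.85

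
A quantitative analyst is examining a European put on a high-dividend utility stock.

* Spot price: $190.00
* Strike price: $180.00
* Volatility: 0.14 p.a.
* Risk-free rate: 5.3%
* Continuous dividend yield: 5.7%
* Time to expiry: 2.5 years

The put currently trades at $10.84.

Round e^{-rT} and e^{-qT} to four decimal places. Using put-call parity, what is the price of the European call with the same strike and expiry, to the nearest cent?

exp(−qT) = exp(−0.057·2.5) = 0.8672;  exp(−rT) = exp(−0.053·2.5) = 0.8759
Put-call parity: C − P = S·e^(−qT) − K·e^(−rT) = 190·0.8672 − 180·0.8759 = 164.7680 − 157.6620 = 7.1060
C = P + (C − P) = 10.84 + (7.1060) = 17.9460

$17.95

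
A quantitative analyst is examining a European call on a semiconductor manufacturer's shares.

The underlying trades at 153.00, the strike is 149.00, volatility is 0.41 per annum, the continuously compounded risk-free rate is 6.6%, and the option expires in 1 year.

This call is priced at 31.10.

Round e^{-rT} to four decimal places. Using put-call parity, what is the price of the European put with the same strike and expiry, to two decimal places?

exp(−rT) = exp(−0.066·1) = 0.9361
Put-call parity: C − P = S − K·e^(−rT) = 153 − 149·0.9361 = 153 − 139.4789 = 13.5211
P = C − (C − P) = 31.10 − (13.5211) = 17.5789

17.58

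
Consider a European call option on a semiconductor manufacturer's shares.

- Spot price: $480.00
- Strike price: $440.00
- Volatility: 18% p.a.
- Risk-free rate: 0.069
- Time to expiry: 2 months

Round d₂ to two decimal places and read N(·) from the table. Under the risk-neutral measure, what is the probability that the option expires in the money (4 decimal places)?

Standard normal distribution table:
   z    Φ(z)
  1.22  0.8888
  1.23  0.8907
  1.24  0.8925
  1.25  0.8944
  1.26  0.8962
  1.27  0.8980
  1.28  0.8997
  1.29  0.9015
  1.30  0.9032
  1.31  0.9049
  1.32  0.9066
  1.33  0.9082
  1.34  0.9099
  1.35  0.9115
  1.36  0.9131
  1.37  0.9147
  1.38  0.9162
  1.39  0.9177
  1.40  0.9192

σ√T = 0.18·√0.1667 = 0.0735
d₁ = [ln(480/440) + (0.069 + 0.18²/2)·0.1667] / 0.0735 = [0.0870 + 0.0142] / 0.0735 = 1.3773 ≈ 1.38
d₂ = d₁ − σ√T = 1.3773 − 0.0735 = 1.3038 ≈ 1.30
Pr(exercise) under Q = N(d₂) = 0.9032

0.9032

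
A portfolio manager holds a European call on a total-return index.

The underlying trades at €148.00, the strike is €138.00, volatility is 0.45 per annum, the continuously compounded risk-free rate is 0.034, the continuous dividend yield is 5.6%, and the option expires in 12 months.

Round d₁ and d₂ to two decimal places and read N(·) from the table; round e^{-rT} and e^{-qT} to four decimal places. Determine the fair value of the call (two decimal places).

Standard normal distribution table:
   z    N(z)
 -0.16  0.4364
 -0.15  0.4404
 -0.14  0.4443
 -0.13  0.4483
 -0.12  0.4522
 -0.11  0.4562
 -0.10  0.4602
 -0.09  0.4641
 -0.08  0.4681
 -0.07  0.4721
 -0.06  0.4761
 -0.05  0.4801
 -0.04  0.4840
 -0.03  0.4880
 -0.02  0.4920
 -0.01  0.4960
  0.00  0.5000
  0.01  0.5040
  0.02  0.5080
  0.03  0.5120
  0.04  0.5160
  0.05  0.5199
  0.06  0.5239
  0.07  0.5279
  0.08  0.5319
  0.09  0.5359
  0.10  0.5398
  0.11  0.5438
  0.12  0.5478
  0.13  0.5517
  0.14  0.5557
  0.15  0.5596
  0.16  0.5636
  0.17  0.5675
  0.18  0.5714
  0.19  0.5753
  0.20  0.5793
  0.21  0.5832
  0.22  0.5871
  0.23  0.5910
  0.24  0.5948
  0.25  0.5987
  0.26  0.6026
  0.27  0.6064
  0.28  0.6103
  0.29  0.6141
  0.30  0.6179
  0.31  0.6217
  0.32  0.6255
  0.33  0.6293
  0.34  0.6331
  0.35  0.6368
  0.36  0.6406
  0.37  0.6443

σ√T = 0.45 × 1.0000 = 0.4500
d₁ = [ln(148/138) + (0.034 − 0.056 + 0.45²/2)·1] / 0.4500 = [0.0700 + 0.0793] / 0.4500 = 0.3316 which rounds to 0.33
d₂ = d₁ − σ√T = 0.3316 − 0.4500 = -0.1184 which rounds to -0.12
e^(−qT) = e^(−0.056·1) = 0.9455;  e^(−rT) = e^(−0.034·1) = 0.9666
N(d₁) = N(0.33) = 0.6293;  N(d₂) = N(-0.12) = 0.4522
C = 148·0.9455·0.6293 − 138·0.9666·0.4522 = 88.0605 − 60.3193 = 27.7411

€27.74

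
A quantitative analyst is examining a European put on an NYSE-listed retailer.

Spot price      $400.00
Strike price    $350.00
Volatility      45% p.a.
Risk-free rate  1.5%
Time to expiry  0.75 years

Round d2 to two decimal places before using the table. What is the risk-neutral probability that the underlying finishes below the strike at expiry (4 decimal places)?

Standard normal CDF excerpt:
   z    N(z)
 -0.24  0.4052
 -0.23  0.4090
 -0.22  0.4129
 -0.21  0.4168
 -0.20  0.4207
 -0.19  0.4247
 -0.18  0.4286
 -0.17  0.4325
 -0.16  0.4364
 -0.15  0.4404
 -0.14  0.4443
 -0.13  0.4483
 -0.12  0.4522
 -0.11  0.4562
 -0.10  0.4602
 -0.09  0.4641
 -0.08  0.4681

0.4286

σ√T = 0.45 × 0.8660 = 0.3897
d₁ = [ln(400/350) + (0.015 + ½·0.45²)·0.75] / (σ√T) = (0.1335 + 0.0872) / 0.3897 = 0.5664 ≈ 0.57
d₂ = 0.5664 − 0.3897 = 0.1767 ≈ 0.18
Risk-neutral Pr[S_T < K] = N(−d₂) = N(-0.18) = 0.4286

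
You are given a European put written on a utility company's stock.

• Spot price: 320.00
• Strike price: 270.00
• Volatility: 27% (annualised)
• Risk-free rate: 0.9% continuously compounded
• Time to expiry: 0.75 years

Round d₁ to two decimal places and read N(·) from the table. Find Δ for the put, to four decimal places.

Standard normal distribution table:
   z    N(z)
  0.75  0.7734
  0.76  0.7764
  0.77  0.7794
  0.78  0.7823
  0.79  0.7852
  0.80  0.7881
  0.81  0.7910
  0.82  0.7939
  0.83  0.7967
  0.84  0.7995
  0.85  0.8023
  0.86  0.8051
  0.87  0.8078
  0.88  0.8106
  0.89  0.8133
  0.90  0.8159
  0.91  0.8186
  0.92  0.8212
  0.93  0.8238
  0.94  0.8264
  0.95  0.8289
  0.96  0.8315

-0.1922

σ√T = 0.27·√0.75 = 0.2338
d₁ = [ln(320/270) + (0.009 + ½·0.27²)·0.75] / (σ√T) = (0.1699 + 0.0341) / 0.2338 = 0.8724 ⇒ 0.87
N(d₁) = N(0.87) = 0.8078
Δ_put = N(d₁) − 1 = 0.8078 − 1 = -0.1922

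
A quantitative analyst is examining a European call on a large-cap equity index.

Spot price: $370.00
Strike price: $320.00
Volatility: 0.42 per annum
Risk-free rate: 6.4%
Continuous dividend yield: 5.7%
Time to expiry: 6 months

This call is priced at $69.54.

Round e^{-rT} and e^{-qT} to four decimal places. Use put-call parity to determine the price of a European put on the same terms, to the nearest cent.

exp(−qT) = exp(−0.057·0.5) = 0.9719;  exp(−rT) = exp(−0.064·0.5) = 0.9685
Put-call parity: C − P = S·e^(−qT) − K·e^(−rT) = 370·0.9719 − 320·0.9685 = 359.6030 − 309.9200 = 49.6830
P = C − (C − P) = 69.54 − (49.6830) = 19.8570

$19.86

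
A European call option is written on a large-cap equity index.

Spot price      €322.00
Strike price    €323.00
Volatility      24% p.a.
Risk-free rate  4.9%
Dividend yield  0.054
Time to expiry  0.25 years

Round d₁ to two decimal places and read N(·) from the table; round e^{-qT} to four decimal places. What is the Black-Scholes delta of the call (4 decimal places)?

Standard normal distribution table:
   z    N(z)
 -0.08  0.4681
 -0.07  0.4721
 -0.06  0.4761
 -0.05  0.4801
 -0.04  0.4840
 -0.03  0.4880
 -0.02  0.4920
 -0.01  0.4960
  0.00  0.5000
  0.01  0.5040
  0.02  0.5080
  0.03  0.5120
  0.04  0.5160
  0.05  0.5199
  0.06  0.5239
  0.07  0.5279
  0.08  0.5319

0.5012

σ√T = 0.24·√0.25 = 0.1200
d₁ = [ln(322/323) + (0.049 − 0.054 + 0.24²/2)·0.25] / 0.1200 = [-0.0031 + 0.0060] / 0.1200 = 0.0237 which rounds to 0.02
N(d₁) = N(0.02) = 0.5080
Δ_call = e^(−qT)·N(d₁) = 0.9866·0.5080 = 0.5012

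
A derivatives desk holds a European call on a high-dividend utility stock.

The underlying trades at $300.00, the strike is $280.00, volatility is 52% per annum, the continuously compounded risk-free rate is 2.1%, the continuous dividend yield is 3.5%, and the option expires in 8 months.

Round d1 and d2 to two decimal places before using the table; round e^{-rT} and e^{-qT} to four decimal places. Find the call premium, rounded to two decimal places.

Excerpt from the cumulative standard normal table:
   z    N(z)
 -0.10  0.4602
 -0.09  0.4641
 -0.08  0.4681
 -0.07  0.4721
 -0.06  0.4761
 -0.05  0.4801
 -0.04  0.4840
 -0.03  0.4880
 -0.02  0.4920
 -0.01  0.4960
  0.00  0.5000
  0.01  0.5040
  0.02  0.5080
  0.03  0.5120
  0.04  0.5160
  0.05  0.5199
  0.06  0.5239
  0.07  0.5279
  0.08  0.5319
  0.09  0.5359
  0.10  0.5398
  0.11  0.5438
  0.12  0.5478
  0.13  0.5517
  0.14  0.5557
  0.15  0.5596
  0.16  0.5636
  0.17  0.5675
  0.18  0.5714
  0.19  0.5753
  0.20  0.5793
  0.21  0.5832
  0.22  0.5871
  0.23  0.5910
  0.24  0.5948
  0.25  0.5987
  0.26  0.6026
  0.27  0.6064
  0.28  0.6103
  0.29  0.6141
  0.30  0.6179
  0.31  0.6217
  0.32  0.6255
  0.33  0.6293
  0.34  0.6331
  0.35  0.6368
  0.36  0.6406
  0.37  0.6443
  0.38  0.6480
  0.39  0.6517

σ√T = 0.52 × 0.8165 = 0.4246
d₁ = [ln(300/280) + (0.021 − 0.035 + 0.52²/2)·0.6667] / 0.4246 = [0.0690 + 0.0808] / 0.4246 = 0.3528 ≈ 0.35
d₂ = d₁ − σ√T = 0.3528 − 0.4246 = -0.0718 ≈ -0.07
exp(−qT) = exp(−0.035·0.6667) = 0.9769;  exp(−rT) = exp(−0.021·0.6667) = 0.9861
N(d₁) = N(0.35) = 0.6368;  N(d₂) = N(-0.07) = 0.4721
C = 300·0.9769·0.6368 − 280·0.9861·0.4721 = 186.6270 − 130.3506 = 56.2764

$56.28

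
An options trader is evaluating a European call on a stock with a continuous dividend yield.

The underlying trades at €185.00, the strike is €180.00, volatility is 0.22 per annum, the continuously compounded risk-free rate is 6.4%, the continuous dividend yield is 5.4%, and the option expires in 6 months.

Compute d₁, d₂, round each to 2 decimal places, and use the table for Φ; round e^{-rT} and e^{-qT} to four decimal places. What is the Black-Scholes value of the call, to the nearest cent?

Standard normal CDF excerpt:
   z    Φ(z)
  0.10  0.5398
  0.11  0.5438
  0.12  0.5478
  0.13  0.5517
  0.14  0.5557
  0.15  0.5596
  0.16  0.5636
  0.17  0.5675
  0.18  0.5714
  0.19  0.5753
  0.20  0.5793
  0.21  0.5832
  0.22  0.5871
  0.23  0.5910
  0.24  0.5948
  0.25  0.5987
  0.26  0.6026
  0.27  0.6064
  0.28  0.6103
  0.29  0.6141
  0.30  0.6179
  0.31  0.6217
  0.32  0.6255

€14.41

T = 0.5;  σ√T = 0.1556
d₁ = [ln(185/180) + (0.064 − 0.054 + 0.22²/2)·0.5] / 0.1556 = [0.0274 + 0.0171] / 0.1556 = 0.2861 which rounds to 0.29
d₂ = d₁ − σ√T = 0.2861 − 0.1556 = 0.1305 which rounds to 0.13
exp(−qT) = exp(−0.054·0.5) = 0.9734;  exp(−rT) = exp(−0.064·0.5) = 0.9685
N(d₁) = N(0.29) = 0.6141;  N(d₂) = N(0.13) = 0.5517
C = 185·0.9734·0.6141 − 180·0.9685·0.5517 = 110.5865 − 96.1779 = 14.4087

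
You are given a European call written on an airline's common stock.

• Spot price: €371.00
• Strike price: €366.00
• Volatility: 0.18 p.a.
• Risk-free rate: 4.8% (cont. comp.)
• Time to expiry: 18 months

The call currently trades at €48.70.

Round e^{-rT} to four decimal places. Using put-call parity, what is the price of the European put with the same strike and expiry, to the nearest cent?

€18.26

exp(−rT) = exp(−0.048·1.5) = 0.9305
Put-call parity: C − P = S − K·e^(−rT) = 371 − 366·0.9305 = 371 − 340.5630 = 30.4370
P = C − (C − P) = 48.70 − (30.4370) = 18.2630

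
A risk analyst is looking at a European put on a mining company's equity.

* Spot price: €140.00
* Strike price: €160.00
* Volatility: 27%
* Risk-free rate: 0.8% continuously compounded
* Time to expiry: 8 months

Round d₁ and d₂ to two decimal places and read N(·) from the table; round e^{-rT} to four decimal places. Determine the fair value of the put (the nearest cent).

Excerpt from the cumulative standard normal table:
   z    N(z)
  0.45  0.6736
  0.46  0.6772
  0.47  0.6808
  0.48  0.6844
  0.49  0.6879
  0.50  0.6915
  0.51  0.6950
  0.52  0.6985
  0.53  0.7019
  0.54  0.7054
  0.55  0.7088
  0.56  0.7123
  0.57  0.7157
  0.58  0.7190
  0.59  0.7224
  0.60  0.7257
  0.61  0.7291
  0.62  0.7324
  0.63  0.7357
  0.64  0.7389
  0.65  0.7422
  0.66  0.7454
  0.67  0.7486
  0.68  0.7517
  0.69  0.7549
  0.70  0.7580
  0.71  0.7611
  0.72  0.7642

σ√T = 0.27·√0.6667 = 0.2205
ln(S/K) + (r + σ²/2)T = ln(140/160) + (0.008 + 0.27²/2)·0.6667 = -0.1335 + 0.0296 = -0.1039
d₁ = -0.1039 / 0.2205 = -0.4713 → -0.47
d₂ = d₁ − σ√T = -0.4713 − 0.2205 = -0.6917 → -0.69
e^(−rT) = e^(−0.008·0.6667) = 0.9947
P = 160·0.9947·N(0.69) − 140·N(0.47) = 160·0.9947·0.7549 − 140·0.6808 = 120.1438 − 95.3120 = 24.8318

€24.83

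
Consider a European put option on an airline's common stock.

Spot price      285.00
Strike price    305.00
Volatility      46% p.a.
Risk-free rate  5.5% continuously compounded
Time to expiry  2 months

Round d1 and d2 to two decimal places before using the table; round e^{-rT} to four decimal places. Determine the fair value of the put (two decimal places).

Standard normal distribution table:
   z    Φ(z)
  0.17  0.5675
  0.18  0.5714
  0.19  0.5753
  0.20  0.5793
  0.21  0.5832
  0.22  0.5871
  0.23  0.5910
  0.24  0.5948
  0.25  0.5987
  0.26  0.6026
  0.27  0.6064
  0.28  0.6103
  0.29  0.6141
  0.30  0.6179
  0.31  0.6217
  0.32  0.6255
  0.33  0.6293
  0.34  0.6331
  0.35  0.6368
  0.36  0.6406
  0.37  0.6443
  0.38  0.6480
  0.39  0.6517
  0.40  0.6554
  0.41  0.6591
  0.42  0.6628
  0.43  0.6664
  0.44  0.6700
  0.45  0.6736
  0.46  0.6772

T = 0.1667;  σ√T = 0.1878
d₁ = [ln(285/305) + (0.055 + ½·0.46²)·0.1667] / (σ√T) = (-0.0678 + 0.0268) / 0.1878 = -0.2184 ≈ -0.22
d₂ = -0.2184 − 0.1878 = -0.4062 ≈ -0.41
e^(−rT) = e^(−0.055·0.1667) = 0.9909
N(−d₂) = N(0.41) = 0.6591;  N(−d₁) = N(0.22) = 0.5871
P = 305·0.9909·0.6591 − 285·0.5871 = 199.1962 − 167.3235 = 31.8727

31.87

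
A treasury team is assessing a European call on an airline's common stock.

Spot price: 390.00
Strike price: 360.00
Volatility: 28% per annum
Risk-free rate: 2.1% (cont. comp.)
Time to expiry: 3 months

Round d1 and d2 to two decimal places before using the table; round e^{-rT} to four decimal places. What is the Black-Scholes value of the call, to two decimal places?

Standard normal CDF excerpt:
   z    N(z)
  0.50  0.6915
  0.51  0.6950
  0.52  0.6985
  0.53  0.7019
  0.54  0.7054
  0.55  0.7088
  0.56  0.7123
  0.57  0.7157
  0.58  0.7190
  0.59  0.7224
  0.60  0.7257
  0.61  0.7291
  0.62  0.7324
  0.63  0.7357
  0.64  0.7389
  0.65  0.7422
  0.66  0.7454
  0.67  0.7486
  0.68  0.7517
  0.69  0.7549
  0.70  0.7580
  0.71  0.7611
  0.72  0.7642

σ√T = 0.28 × 0.5000 = 0.1400
d₁ = [ln(390/360) + (0.021 + ½·0.28²)·0.25] / (σ√T) = (0.0800 + 0.0151) / 0.1400 = 0.6792 which rounds to 0.68
d₂ = 0.6792 − 0.1400 = 0.5392 which rounds to 0.54
exp(−rT) = exp(−0.021·0.25) = 0.9948
N(d₁) = N(0.68) = 0.7517;  N(d₂) = N(0.54) = 0.7054
C = 390·0.7517 − 360·0.9948·0.7054 = 293.1630 − 252.6235 = 40.5395

40.54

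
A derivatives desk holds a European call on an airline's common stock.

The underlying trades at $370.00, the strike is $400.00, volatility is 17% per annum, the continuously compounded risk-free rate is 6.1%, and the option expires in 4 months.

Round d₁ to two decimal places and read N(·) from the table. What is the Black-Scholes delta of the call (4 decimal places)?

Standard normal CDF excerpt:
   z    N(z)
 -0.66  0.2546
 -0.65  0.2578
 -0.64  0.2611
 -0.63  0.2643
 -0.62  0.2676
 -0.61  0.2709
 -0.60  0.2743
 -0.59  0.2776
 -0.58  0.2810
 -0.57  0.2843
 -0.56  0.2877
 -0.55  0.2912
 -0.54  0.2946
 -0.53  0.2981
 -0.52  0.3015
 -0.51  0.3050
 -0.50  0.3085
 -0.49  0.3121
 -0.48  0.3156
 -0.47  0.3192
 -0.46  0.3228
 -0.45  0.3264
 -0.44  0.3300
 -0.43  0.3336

0.2946

T = 0.3333;  σ√T = 0.0981
d₁ = [ln(370/400) + (0.061 + 0.17²/2)·0.3333] / 0.0981 = [-0.0780 + 0.0251] / 0.0981 = -0.5381 which rounds to -0.54
N(d₁) = N(-0.54) = 0.2946
Δ_call = N(d₁) = 0.2946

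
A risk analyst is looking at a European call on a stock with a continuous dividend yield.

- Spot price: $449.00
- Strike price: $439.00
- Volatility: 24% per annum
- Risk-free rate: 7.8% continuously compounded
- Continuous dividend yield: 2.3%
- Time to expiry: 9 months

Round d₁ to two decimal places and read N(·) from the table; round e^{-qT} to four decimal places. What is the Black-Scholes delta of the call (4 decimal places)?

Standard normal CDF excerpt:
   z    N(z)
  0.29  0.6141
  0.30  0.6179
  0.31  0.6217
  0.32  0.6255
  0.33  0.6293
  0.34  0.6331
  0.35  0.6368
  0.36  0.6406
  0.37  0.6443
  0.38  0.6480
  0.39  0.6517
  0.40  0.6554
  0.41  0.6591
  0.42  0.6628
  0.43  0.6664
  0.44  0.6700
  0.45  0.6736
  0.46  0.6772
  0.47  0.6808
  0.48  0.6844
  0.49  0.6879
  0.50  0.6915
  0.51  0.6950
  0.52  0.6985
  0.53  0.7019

0.6478

T = 0.75;  σ√T = 0.2078
ln(S/K) + (r − q + σ²/2)T = ln(449/439) + (0.078 − 0.023 + 0.24²/2)·0.75 = 0.0225 + 0.0629 = 0.0854
d₁ = 0.0854 / 0.2078 = 0.4108 ≈ 0.41
N(d₁) = N(0.41) = 0.6591
Δ_call = e^(−qT)·N(d₁) = 0.9829·0.6591 = 0.6478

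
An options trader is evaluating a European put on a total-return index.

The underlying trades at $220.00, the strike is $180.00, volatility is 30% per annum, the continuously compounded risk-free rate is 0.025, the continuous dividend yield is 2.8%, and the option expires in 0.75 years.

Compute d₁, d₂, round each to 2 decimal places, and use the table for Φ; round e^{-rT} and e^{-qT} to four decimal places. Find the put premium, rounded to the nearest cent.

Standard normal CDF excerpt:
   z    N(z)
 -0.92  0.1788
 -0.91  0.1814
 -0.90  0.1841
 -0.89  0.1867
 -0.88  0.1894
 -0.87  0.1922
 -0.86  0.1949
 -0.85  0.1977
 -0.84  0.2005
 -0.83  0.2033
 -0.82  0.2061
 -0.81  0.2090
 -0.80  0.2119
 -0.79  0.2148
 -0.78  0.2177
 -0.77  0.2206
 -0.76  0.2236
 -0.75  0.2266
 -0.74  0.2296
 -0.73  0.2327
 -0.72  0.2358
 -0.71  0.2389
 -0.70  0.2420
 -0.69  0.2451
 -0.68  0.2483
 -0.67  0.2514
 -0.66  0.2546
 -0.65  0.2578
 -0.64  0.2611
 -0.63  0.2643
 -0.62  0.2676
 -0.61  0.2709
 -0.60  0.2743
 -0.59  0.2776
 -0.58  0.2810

σ√T = 0.3·√0.75 = 0.2598
ln(S/K) + (r − q + σ²/2)T = ln(220/180) + (0.025 − 0.028 + 0.3²/2)·0.75 = 0.2007 + 0.0315 = 0.2322
d₁ = 0.2322 / 0.2598 = 0.8936 ⇒ 0.89
d₂ = d₁ − σ√T = 0.8936 − 0.2598 = 0.6338 ⇒ 0.63
e^(−qT) = e^(−0.028·0.75) = 0.9792;  e^(−rT) = e^(−0.025·0.75) = 0.9814
N(−d₂) = N(-0.63) = 0.2643;  N(−d₁) = N(-0.89) = 0.1867
P = 180·0.9814·0.2643 − 220·0.9792·0.1867 = 46.6891 − 40.2197 = 6.4695

$6.47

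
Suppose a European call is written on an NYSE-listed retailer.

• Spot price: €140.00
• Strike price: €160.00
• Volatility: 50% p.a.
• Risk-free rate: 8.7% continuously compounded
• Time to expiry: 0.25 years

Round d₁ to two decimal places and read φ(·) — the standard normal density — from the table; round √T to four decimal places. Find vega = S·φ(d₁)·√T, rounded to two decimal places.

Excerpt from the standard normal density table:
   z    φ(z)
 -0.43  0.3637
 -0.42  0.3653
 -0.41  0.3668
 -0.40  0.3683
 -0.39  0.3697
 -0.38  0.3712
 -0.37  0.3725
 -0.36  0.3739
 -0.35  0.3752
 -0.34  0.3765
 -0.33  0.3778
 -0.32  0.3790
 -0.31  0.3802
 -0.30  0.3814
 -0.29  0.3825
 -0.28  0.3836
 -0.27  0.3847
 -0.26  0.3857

26.53

T = 0.25;  σ√T = 0.2500
d₁ = [ln(140/160) + (0.087 + 0.5²/2)·0.25] / 0.2500 = [-0.1335 + 0.0530] / 0.2500 = -0.3221 ≈ -0.32
√T = √0.25 = 0.5000
φ(d₁) = φ(-0.32) = 0.3790
vega = S·φ(d₁)·√T = 140·0.3790·0.5000 = 26.5300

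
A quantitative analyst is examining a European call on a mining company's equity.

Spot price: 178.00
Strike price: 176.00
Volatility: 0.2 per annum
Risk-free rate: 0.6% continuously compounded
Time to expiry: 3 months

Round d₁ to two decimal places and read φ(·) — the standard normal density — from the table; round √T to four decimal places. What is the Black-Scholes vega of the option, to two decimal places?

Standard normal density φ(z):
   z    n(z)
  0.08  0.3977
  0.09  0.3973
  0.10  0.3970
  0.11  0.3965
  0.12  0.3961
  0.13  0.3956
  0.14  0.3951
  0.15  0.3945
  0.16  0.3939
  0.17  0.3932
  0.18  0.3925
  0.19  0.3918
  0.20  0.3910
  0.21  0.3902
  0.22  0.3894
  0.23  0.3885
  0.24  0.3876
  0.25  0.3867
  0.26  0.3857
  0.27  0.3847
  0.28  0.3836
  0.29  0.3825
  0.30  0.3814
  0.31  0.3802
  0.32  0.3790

34.93

T = 0.25;  σ√T = 0.1000
d₁ = [ln(178/176) + (0.006 + ½·0.2²)·0.25] / (σ√T) = (0.0113 + 0.0065) / 0.1000 = 0.1780 ⇒ 0.18
√T = √0.25 = 0.5000
φ(d₁) = φ(0.18) = 0.3925
vega = S·φ(d₁)·√T = 178·0.3925·0.5000 = 34.9325
(The put has the same vega.)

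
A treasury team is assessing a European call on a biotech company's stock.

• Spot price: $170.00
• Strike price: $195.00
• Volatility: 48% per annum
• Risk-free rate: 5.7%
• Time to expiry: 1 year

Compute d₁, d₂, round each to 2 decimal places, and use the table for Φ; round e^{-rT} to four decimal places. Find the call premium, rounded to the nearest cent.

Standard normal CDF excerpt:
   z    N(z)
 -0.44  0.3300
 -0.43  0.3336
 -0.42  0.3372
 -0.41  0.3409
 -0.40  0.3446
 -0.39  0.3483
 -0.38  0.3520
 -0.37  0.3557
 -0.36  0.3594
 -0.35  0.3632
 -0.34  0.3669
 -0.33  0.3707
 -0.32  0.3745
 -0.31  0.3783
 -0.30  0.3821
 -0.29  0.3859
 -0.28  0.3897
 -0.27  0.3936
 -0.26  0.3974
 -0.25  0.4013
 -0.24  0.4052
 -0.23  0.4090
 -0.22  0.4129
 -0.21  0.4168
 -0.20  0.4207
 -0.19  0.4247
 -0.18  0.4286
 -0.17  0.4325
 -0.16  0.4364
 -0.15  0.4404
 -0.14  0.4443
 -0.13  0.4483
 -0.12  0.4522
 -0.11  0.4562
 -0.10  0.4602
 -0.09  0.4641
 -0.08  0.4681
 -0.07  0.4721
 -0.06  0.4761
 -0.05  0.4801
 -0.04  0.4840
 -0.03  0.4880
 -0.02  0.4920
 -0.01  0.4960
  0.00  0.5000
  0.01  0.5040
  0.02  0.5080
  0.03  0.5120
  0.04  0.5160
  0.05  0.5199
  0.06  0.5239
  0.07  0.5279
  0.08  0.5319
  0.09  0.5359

σ√T = 0.48 × 1.0000 = 0.4800
ln(S/K) + (r + σ²/2)T = ln(170/195) + (0.057 + 0.48²/2)·1 = -0.1372 + 0.1722 = 0.0350
d₁ = 0.0350 / 0.4800 = 0.0729 ⇒ 0.07
d₂ = d₁ − σ√T = 0.0729 − 0.4800 = -0.4071 ⇒ -0.41
exp(−rT) = exp(−0.057·1) = 0.9446
N(d₁) = N(0.07) = 0.5279;  N(d₂) = N(-0.41) = 0.3409
C = 170·0.5279 − 195·0.9446·0.3409 = 89.7430 − 62.7928 = 26.9502

$26.95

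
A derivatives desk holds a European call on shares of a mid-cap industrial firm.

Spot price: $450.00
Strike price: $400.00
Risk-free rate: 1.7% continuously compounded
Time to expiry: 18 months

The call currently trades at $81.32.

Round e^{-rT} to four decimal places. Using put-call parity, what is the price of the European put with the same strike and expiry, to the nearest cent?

exp(−rT) = exp(−0.017·1.5) = 0.9748
Put-call parity: C − P = S − K·e^(−rT) = 450 − 400·0.9748 = 450 − 389.9200 = 60.0800
P = C − (C − P) = 81.32 − (60.0800) = 21.2400

$21.24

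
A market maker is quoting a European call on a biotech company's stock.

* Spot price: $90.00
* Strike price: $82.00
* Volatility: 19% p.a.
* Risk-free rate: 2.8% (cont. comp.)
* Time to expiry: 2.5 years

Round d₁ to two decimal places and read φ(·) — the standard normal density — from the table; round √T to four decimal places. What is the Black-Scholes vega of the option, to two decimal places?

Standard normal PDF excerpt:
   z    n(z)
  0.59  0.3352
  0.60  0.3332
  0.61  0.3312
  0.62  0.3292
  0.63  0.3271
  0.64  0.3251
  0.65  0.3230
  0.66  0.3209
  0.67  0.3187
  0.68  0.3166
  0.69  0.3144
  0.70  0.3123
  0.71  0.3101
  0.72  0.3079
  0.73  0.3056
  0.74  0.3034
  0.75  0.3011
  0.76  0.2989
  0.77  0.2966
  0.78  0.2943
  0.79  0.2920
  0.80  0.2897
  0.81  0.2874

T = 2.5;  σ√T = 0.3004
ln(S/K) + (r + σ²/2)T = ln(90/82) + (0.028 + 0.19²/2)·2.5 = 0.0931 + 0.1151 = 0.2082
d₁ = 0.2082 / 0.3004 = 0.6931 → 0.69
√T = √2.5 = 1.5811
φ(d₁) = φ(0.69) = 0.3144
vega = S·φ(d₁)·√T = 90·0.3144·1.5811 = 44.7388

44.74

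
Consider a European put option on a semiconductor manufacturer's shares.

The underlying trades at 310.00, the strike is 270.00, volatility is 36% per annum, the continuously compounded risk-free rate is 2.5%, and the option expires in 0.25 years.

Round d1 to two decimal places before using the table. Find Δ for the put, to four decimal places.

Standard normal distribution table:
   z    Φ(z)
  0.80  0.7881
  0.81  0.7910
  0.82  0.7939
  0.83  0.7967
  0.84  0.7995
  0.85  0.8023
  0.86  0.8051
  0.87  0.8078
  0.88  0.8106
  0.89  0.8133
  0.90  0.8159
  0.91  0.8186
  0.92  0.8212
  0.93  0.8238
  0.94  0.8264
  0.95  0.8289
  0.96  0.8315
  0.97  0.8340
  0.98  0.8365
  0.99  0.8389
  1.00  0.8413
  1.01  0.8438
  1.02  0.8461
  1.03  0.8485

σ√T = 0.36 × 0.5000 = 0.1800
ln(S/K) + (r + σ²/2)T = ln(310/270) + (0.025 + 0.36²/2)·0.25 = 0.1382 + 0.0224 = 0.1606
d₁ = 0.1606 / 0.1800 = 0.8922 ≈ 0.89
N(d₁) = N(0.89) = 0.8133
Δ_put = N(d₁) − 1 = 0.8133 − 1 = -0.1867

-0.1867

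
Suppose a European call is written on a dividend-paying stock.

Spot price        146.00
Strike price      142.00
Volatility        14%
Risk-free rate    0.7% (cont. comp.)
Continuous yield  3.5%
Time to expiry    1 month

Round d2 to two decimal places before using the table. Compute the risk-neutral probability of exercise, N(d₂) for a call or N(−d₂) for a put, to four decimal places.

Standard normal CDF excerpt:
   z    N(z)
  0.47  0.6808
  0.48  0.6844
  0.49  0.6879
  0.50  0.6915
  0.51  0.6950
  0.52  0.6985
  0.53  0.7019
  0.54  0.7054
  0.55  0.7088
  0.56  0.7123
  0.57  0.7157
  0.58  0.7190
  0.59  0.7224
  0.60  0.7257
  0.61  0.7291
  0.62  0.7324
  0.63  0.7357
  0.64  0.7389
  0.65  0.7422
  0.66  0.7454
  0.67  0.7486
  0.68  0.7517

0.7291

T = 0.08333;  σ√T = 0.0404
ln(S/K) + (r − q + σ²/2)T = ln(146/142) + (0.007 − 0.035 + 0.14²/2)·0.08333 = 0.0278 − 0.0015 = 0.0263
d₁ = 0.0263 / 0.0404 = 0.6498 ⇒ 0.65
d₂ = d₁ − σ√T = 0.6498 − 0.0404 = 0.6094 ⇒ 0.61
Pr(exercise) under Q = N(d₂) = 0.7291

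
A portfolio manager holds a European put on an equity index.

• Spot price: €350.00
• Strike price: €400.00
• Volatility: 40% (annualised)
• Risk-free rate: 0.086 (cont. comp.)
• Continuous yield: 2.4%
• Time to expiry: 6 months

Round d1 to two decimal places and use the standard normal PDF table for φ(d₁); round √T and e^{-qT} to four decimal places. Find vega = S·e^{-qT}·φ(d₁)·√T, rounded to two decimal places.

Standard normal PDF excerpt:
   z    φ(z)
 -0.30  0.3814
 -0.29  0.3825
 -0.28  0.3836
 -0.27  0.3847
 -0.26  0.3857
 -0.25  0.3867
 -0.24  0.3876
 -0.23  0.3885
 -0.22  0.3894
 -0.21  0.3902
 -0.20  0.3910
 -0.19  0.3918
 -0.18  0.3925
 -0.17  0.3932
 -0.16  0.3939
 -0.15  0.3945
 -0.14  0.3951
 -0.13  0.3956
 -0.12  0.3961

95.22

T = 0.5;  σ√T = 0.2828
d₁ = [ln(350/400) + (0.086 − 0.024 + ½·0.4²)·0.5] / (σ√T) = (-0.1335 + 0.0710) / 0.2828 = -0.2211 which rounds to -0.22
√T = √0.5 = 0.7071
φ(d₁) = φ(-0.22) = 0.3894
e^(−qT) = e^(−0.024·0.5) = 0.9881
vega = S·e^(−qT)·φ(d₁)·√T = 350·0.9881·0.3894·0.7071 = 95.2238
(Call and put vega coincide under Black-Scholes.)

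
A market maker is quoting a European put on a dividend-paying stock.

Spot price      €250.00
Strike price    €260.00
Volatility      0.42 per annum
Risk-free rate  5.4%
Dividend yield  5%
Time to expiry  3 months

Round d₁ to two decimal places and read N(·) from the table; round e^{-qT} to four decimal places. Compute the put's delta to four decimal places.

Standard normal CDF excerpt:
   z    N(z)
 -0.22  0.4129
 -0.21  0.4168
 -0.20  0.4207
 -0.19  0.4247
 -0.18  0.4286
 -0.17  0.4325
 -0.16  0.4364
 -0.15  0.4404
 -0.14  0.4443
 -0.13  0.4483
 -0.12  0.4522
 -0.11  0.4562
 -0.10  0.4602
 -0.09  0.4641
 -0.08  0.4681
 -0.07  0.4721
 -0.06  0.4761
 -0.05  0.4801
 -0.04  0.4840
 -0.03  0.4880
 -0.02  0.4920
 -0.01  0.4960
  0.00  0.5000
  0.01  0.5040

T = 0.25;  σ√T = 0.2100
d₁ = [ln(250/260) + (0.054 − 0.05 + 0.42²/2)·0.25] / 0.2100 = [-0.0392 + 0.0230] / 0.2100 = -0.0770 ⇒ -0.08
N(d₁) = N(-0.08) = 0.4681
Δ_put = e^(−qT)·(N(d₁) − 1) = 0.9876·(0.4681 − 1) = -0.5253

-0.5253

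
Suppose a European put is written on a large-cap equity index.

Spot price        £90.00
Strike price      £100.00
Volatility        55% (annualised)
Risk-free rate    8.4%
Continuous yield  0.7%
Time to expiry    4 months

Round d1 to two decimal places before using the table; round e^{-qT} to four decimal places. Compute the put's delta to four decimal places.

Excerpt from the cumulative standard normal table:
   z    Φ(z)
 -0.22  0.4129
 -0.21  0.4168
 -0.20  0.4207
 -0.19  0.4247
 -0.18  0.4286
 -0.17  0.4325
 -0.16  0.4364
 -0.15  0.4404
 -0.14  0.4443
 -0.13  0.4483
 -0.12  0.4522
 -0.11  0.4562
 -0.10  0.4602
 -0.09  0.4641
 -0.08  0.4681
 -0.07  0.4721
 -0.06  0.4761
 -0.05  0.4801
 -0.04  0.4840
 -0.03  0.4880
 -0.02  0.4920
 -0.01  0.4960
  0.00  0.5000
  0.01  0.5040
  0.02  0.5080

-0.5347

T = 0.3333;  σ√T = 0.3175
d₁ = [ln(90/100) + (0.084 − 0.007 + ½·0.55²)·0.3333] / (σ√T) = (-0.1054 + 0.0761) / 0.3175 = -0.0922 which rounds to -0.09
N(d₁) = N(-0.09) = 0.4641
Δ_put = e^(−qT)·(N(d₁) − 1) = 0.9977·(0.4641 − 1) = -0.5347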